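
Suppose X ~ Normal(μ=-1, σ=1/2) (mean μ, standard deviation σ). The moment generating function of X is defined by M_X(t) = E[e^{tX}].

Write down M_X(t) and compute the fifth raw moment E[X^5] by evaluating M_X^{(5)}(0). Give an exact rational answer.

E[X^5] = d^5M/dt^5 |_{t=0} = -71/16

M_X(t) = e^(t^2/8 - t)
dM/dt = t*e^(-t)*e^(t^2/8)/4 - e^(-t)*e^(t^2/8)
d^2M/dt^2 = (t^2*e^(t^2/8) - 8*t*e^(t^2/8) + 20*e^(t^2/8))*e^(-t)/16
d^3M/dt^3 = (t^3*e^(t^2/8) - 12*t^2*e^(t^2/8) + 60*t*e^(t^2/8) - 112*e^(t^2/8))*e^(-t)/64
d^4M/dt^4 = (t^4*e^(t^2/8) - 16*t^3*e^(t^2/8) + 120*t^2*e^(t^2/8) - 448*t*e^(t^2/8) + 688*e^(t^2/8))*e^(-t)/256
d^5M/dt^5 = (t^5*e^(t^2/8) - 20*t^4*e^(t^2/8) + 200*t^3*e^(t^2/8) - 1120*t^2*e^(t^2/8) + 3440*t*e^(t^2/8) - 4544*e^(t^2/8))*e^(-t)/1024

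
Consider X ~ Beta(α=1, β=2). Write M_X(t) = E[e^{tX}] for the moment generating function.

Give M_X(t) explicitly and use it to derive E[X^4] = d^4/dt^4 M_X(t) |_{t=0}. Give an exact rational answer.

E[X^4] = D^4[M](0) = 1/15

M_X(t) = ₁F₁(1; 3; t)
D^4[M](t) = ₁F₁(5; 7; t)/15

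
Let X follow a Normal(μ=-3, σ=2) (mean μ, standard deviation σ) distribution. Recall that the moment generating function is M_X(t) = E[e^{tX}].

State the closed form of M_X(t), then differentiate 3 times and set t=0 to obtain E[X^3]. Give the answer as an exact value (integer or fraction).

E[X^3] = d^3M/dt^3 |_{t=0} = -63

M_X(t) = e^(2*t^2 - 3*t)
dM/dt = 4*t*e^(-3*t)*e^(2*t^2) - 3*e^(-3*t)*e^(2*t^2)
d^2M/dt^2 = (16*t^2*e^(2*t^2) - 24*t*e^(2*t^2) + 13*e^(2*t^2))*e^(-3*t)
d^3M/dt^3 = (64*t^3*e^(2*t^2) - 144*t^2*e^(2*t^2) + 156*t*e^(2*t^2) - 63*e^(2*t^2))*e^(-3*t)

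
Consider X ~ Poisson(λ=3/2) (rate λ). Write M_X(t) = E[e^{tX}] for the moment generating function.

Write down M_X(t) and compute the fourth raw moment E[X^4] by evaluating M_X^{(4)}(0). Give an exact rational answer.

M_X(t) = e^(3*e^(t)/2 - 3/2)
dM/dt = 3*e^(-3/2)*e^(t)*e^(3*e^(t)/2)/2
d^2M/dt^2 = (9*e^(2*t)*e^(3*e^(t)/2) + 6*e^(t)*e^(3*e^(t)/2))*e^(-3/2)/4
d^3M/dt^3 = (27*e^(3*t)*e^(3*e^(t)/2) + 54*e^(2*t)*e^(3*e^(t)/2) + 12*e^(t)*e^(3*e^(t)/2))*e^(-3/2)/8
d^4M/dt^4 = (81*e^(4*t)*e^(3*e^(t)/2) + 324*e^(3*t)*e^(3*e^(t)/2) + 252*e^(2*t)*e^(3*e^(t)/2) + 24*e^(t)*e^(3*e^(t)/2))*e^(-3/2)/16

E[X^4] = d^4M/dt^4 |_{t=0} = 681/16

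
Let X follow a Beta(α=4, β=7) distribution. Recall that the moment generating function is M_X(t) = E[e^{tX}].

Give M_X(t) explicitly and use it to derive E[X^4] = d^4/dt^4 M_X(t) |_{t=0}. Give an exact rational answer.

M_X(t) = ₁F₁(4; 11; t)
M^(4)(t) = 5*₁F₁(8; 15; t)/143

E[X^4] = M^(4)(0) = 5/143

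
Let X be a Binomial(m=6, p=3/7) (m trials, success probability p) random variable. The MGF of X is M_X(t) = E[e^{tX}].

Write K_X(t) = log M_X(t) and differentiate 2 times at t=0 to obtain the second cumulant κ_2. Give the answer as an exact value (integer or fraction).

κ_2 = d^2K/dt^2 |_{t=0} = 72/49

M_X(t) = (3*e^(t)/7 + 4/7)^6
K_X(t) = log M_X(t) = 6*log(3*e^(t)/7 + 4/7)
dK/dt = 18*e^(t)/(3*e^(t) + 4)
d^2K/dt^2 = 72*e^(t)/(9*e^(2*t) + 24*e^(t) + 16)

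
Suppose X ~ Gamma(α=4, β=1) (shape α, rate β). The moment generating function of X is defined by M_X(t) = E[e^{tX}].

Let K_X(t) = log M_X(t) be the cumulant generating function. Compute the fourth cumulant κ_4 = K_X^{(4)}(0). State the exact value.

M_X(t) = (1 - t)^(-4)
K_X(t) = log M_X(t) = -4*log(1 - t)
dK/dt = -4/(t - 1)
d^2K/dt^2 = 4/(t^2 - 2*t + 1)
d^3K/dt^3 = -8/(t^3 - 3*t^2 + 3*t - 1)
d^4K/dt^4 = 24/(t^4 - 4*t^3 + 6*t^2 - 4*t + 1)

κ_4 = d^4K/dt^4 |_{t=0} = 24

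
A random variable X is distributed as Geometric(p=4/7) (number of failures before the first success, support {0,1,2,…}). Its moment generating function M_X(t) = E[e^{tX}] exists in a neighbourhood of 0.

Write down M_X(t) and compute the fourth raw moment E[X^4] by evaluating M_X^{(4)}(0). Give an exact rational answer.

E[X^4] = M^(4)(0) = 1005/32

M_X(t) = 4/(7*(1 - 3*e^(t)/7))
M^(4)(t) = (-324*e^(4*t) - 8316*e^(3*t) - 19404*e^(2*t) - 4116*e^(t))/(243*e^(5*t) - 2835*e^(4*t) + 13230*e^(3*t) - 30870*e^(2*t) + 36015*e^(t) - 16807)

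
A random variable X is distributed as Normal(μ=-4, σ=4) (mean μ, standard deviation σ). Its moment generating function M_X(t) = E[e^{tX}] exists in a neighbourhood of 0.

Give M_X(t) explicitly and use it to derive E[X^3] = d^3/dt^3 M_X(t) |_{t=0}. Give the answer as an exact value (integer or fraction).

E[X^3] = M^(3)(0) = -256

M_X(t) = e^(8*t^2 - 4*t)
M^(3)(t) = (4096*t^3*e^(8*t^2) - 3072*t^2*e^(8*t^2) + 1536*t*e^(8*t^2) - 256*e^(8*t^2))*e^(-4*t)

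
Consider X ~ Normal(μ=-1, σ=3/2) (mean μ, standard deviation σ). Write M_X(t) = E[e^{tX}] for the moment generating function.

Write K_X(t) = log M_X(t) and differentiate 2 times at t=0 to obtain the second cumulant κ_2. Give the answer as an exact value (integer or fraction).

κ_2 = D^2[K](0) = 9/4

M_X(t) = e^(9*t^2/8 - t)
K_X(t) = log M_X(t) = 9*t^2/8 - t
D^2[K](t) = 9/4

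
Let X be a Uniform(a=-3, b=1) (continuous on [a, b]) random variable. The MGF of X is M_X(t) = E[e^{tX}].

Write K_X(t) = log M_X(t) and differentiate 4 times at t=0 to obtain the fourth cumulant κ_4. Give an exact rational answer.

M_X(t) = (e^(t) - e^(-3*t))/(4*t)
K_X(t) = log M_X(t) = -log(t) + log(e^(t) - e^(-3*t)) - 2*log(2)

κ_4 = D^4[K](0) = -32/15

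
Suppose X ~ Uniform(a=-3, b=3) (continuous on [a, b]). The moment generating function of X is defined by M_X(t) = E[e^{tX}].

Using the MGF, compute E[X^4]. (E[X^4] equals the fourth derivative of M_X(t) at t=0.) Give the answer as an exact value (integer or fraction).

M_X(t) = (e^(3*t) - e^(-3*t))/(6*t)
D^4[M](t) = (27*t^4*e^(6*t) - 27*t^4 - 36*t^3*e^(6*t) - 36*t^3 + 36*t^2*e^(6*t) - 36*t^2 - 24*t*e^(6*t) - 24*t + 8*e^(6*t) - 8)*e^(-3*t)/(2*t^5)

E[X^4] = D^4[M](0) = 81/5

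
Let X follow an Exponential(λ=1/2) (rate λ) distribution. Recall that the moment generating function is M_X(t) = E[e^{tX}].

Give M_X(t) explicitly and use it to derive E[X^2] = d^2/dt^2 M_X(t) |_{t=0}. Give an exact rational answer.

E[X^2] = d^2M/dt^2 |_{t=0} = 8

M_X(t) = 1/(2*(1/2 - t))
dM/dt = 2/(4*t^2 - 4*t + 1)
d^2M/dt^2 = -8/(8*t^3 - 12*t^2 + 6*t - 1)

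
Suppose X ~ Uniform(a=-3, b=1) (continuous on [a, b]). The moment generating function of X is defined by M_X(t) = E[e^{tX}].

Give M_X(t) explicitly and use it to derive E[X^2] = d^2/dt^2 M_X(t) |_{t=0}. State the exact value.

M_X(t) = (e^(t) - e^(-3*t))/(4*t)
M^(2)(t) = (t^2*e^(4*t) - 9*t^2 - 2*t*e^(4*t) - 6*t + 2*e^(4*t) - 2)*e^(-3*t)/(4*t^3)

E[X^2] = M^(2)(0) = 7/3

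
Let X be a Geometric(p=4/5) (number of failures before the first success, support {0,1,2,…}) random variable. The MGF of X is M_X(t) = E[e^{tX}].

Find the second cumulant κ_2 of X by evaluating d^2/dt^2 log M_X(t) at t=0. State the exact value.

κ_2 = K′′(0) = 5/16

M_X(t) = 4/(5*(1 - e^(t)/5))
K_X(t) = log M_X(t) = -log(1 - e^(t)/5) - log(5) + 2*log(2)
K′(t) = -e^(t)/(e^(t) - 5)
K′′(t) = 5*e^(t)/(e^(2*t) - 10*e^(t) + 25)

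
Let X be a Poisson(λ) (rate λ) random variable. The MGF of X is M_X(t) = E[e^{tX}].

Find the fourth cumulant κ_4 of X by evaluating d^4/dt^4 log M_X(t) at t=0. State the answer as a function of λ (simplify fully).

κ_4 = K′′′′(0) = λ

M_X(t) = e^(λ*(e^(t) - 1))
K_X(t) = log M_X(t) = λ*(e^(t) - 1)
K′(t) = λ*e^(t)
K′′(t) = λ*e^(t)
K′′′(t) = λ*e^(t)
K′′′′(t) = λ*e^(t)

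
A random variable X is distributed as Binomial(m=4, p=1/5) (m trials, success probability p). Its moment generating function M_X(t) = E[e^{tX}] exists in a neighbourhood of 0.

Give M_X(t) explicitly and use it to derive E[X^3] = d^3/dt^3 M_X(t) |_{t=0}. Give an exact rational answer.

E[X^3] = M^(3)(0) = 304/125

M_X(t) = (e^(t)/5 + 4/5)^4
M^(3)(t) = 64*e^(4*t)/625 + 432*e^(3*t)/625 + 768*e^(2*t)/625 + 256*e^(t)/625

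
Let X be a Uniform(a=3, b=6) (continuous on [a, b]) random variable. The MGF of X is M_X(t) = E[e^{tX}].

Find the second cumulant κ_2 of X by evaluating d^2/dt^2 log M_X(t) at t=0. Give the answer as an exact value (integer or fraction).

κ_2 = d^2K/dt^2 |_{t=0} = 3/4

M_X(t) = (e^(6*t) - e^(3*t))/(3*t)
K_X(t) = log M_X(t) = -log(t) + log(e^(6*t) - e^(3*t)) - log(3)
dK/dt = (6*t*e^(3*t) - 3*t - e^(3*t) + 1)/(t*e^(3*t) - t)
d^2K/dt^2 = (-9*t^2*e^(3*t) + e^(6*t) - 2*e^(3*t) + 1)/(t^2*e^(6*t) - 2*t^2*e^(3*t) + t^2)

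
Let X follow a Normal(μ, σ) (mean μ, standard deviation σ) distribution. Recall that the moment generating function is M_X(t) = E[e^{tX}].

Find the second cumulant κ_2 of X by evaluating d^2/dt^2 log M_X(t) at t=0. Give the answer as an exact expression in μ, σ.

κ_2 = K′′(0) = σ^2

M_X(t) = e^(μ*t + σ^2*t^2/2)
K_X(t) = log M_X(t) = μ*t + σ^2*t^2/2
K′(t) = μ + σ^2*t
K′′(t) = σ^2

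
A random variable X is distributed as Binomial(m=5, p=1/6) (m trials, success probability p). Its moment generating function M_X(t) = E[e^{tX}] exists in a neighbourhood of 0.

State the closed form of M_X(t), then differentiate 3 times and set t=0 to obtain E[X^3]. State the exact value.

M_X(t) = (e^(t)/6 + 5/6)^5
M′(t) = 5*e^(5*t)/7776 + 25*e^(4*t)/1944 + 125*e^(3*t)/1296 + 625*e^(2*t)/1944 + 3125*e^(t)/7776
M′′(t) = 25*e^(5*t)/7776 + 25*e^(4*t)/486 + 125*e^(3*t)/432 + 625*e^(2*t)/972 + 3125*e^(t)/7776
M′′′(t) = 125*e^(5*t)/7776 + 50*e^(4*t)/243 + 125*e^(3*t)/144 + 625*e^(2*t)/486 + 3125*e^(t)/7776

E[X^3] = M′′′(0) = 25/9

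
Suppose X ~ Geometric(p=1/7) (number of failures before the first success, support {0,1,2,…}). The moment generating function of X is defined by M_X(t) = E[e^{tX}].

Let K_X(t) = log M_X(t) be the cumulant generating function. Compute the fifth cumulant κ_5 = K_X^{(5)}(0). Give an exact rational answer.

M_X(t) = 1/(7*(1 - 6*e^(t)/7))
K_X(t) = log M_X(t) = -log(1 - 6*e^(t)/7) - log(7)
K′(t) = -6*e^(t)/(6*e^(t) - 7)
K′′(t) = 42*e^(t)/(36*e^(2*t) - 84*e^(t) + 49)
K′′′(t) = (-252*e^(2*t) - 294*e^(t))/(216*e^(3*t) - 756*e^(2*t) + 882*e^(t) - 343)
K′′′′(t) = (1512*e^(3*t) + 7056*e^(2*t) + 2058*e^(t))/(1296*e^(4*t) - 6048*e^(3*t) + 10584*e^(2*t) - 8232*e^(t) + 2401)
K′′′′′(t) = (-9072*e^(4*t) - 116424*e^(3*t) - 135828*e^(2*t) - 14406*e^(t))/(7776*e^(5*t) - 45360*e^(4*t) + 105840*e^(3*t) - 123480*e^(2*t) + 72030*e^(t) - 16807)

κ_5 = K′′′′′(0) = 275730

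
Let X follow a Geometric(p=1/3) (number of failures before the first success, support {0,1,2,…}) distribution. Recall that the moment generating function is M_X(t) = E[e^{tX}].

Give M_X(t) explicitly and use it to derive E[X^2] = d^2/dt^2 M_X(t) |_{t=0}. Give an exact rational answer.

M_X(t) = 1/(3*(1 - 2*e^(t)/3))
M′(t) = 2*e^(t)/(4*e^(2*t) - 12*e^(t) + 9)
M′′(t) = (-4*e^(2*t) - 6*e^(t))/(8*e^(3*t) - 36*e^(2*t) + 54*e^(t) - 27)

E[X^2] = M′′(0) = 10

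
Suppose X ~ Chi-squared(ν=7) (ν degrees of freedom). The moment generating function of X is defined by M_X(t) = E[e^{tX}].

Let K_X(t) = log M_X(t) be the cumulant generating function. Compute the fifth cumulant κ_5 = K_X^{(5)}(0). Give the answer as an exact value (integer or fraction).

κ_5 = D^5[K](0) = 2688

M_X(t) = (1 - 2*t)^(-7/2)
K_X(t) = log M_X(t) = -7*log(1 - 2*t)/2
D^5[K](t) = -2688/(32*t^5 - 80*t^4 + 80*t^3 - 40*t^2 + 10*t - 1)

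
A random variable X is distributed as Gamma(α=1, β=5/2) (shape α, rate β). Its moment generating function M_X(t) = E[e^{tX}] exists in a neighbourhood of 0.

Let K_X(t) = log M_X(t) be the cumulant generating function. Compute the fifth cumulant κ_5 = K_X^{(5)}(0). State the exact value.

κ_5 = D^5[K](0) = 768/3125

M_X(t) = 5/(2*(5/2 - t))
K_X(t) = log M_X(t) = -log(5/2 - t) - log(2) + log(5)
D^5[K](t) = -768/(32*t^5 - 400*t^4 + 2000*t^3 - 5000*t^2 + 6250*t - 3125)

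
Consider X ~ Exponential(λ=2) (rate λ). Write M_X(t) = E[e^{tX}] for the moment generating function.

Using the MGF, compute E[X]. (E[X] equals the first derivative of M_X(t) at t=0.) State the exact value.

E[X] = M′(0) = 1/2

M_X(t) = 2/(2 - t)
M′(t) = 2/(t^2 - 4*t + 4)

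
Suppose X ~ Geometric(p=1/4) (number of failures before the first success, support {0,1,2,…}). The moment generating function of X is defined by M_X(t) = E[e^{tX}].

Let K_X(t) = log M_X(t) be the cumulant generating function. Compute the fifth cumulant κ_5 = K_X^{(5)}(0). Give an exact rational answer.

M_X(t) = 1/(4*(1 - 3*e^(t)/4))
K_X(t) = log M_X(t) = -log(1 - 3*e^(t)/4) - 2*log(2)
K^(5)(t) = (-324*e^(4*t) - 4752*e^(3*t) - 6336*e^(2*t) - 768*e^(t))/(243*e^(5*t) - 1620*e^(4*t) + 4320*e^(3*t) - 5760*e^(2*t) + 3840*e^(t) - 1024)

κ_5 = K^(5)(0) = 12180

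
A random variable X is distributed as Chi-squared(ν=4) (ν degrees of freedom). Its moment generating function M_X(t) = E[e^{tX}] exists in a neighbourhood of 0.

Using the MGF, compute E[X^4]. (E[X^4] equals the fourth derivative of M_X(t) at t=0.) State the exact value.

E[X^4] = d^4M/dt^4 |_{t=0} = 1920

M_X(t) = (1 - 2*t)^(-2)
dM/dt = -4/(8*t^3 - 12*t^2 + 6*t - 1)
d^2M/dt^2 = 24/(16*t^4 - 32*t^3 + 24*t^2 - 8*t + 1)
d^3M/dt^3 = -192/(32*t^5 - 80*t^4 + 80*t^3 - 40*t^2 + 10*t - 1)
d^4M/dt^4 = 1920/(64*t^6 - 192*t^5 + 240*t^4 - 160*t^3 + 60*t^2 - 12*t + 1)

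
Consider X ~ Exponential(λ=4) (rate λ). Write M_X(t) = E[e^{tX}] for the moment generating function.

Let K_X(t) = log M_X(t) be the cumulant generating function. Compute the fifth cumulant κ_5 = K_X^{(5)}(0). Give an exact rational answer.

κ_5 = d^5K/dt^5 |_{t=0} = 3/128

M_X(t) = 4/(4 - t)
K_X(t) = log M_X(t) = -log(4 - t) + 2*log(2)
dK/dt = -1/(t - 4)
d^2K/dt^2 = 1/(t^2 - 8*t + 16)
d^3K/dt^3 = -2/(t^3 - 12*t^2 + 48*t - 64)
d^4K/dt^4 = 6/(t^4 - 16*t^3 + 96*t^2 - 256*t + 256)
d^5K/dt^5 = -24/(t^5 - 20*t^4 + 160*t^3 - 640*t^2 + 1280*t - 1024)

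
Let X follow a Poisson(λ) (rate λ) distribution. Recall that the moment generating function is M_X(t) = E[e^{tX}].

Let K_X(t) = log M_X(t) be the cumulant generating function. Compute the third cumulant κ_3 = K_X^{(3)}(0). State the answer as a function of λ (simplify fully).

κ_3 = K′′′(0) = λ

M_X(t) = e^(λ*(e^(t) - 1))
K_X(t) = log M_X(t) = λ*(e^(t) - 1)
K′(t) = λ*e^(t)
K′′(t) = λ*e^(t)
K′′′(t) = λ*e^(t)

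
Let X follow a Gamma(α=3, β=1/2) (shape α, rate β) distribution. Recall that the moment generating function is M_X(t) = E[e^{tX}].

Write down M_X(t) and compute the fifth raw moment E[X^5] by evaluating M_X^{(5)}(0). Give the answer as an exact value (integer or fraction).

E[X^5] = D^5[M](0) = 80640

M_X(t) = 1/(8*(1/2 - t)^3)
D^5[M](t) = 80640/(256*t^8 - 1024*t^7 + 1792*t^6 - 1792*t^5 + 1120*t^4 - 448*t^3 + 112*t^2 - 16*t + 1)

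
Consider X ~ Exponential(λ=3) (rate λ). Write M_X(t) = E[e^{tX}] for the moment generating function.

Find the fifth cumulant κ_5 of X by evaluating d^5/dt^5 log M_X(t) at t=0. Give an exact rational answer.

M_X(t) = 3/(3 - t)
K_X(t) = log M_X(t) = -log(3 - t) + log(3)
D^5[K](t) = -24/(t^5 - 15*t^4 + 90*t^3 - 270*t^2 + 405*t - 243)

κ_5 = D^5[K](0) = 8/81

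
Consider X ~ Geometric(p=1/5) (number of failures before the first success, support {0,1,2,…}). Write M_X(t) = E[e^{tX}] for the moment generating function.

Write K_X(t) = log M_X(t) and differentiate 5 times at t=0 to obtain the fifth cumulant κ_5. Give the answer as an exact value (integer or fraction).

M_X(t) = 1/(5*(1 - 4*e^(t)/5))
K_X(t) = log M_X(t) = -log(1 - 4*e^(t)/5) - log(5)
K′(t) = -4*e^(t)/(4*e^(t) - 5)
K′′(t) = 20*e^(t)/(16*e^(2*t) - 40*e^(t) + 25)
K′′′(t) = (-80*e^(2*t) - 100*e^(t))/(64*e^(3*t) - 240*e^(2*t) + 300*e^(t) - 125)
K′′′′(t) = (320*e^(3*t) + 1600*e^(2*t) + 500*e^(t))/(256*e^(4*t) - 1280*e^(3*t) + 2400*e^(2*t) - 2000*e^(t) + 625)
K′′′′′(t) = (-1280*e^(4*t) - 17600*e^(3*t) - 22000*e^(2*t) - 2500*e^(t))/(1024*e^(5*t) - 6400*e^(4*t) + 16000*e^(3*t) - 20000*e^(2*t) + 12500*e^(t) - 3125)

κ_5 = K′′′′′(0) = 43380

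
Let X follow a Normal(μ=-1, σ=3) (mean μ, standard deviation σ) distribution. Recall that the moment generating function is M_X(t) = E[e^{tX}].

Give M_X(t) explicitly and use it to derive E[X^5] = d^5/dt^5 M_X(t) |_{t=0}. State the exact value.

M_X(t) = e^(9*t^2/2 - t)
D^5[M](t) = (59049*t^5*e^(9*t^2/2) - 32805*t^4*e^(9*t^2/2) + 72900*t^3*e^(9*t^2/2) - 22680*t^2*e^(9*t^2/2) + 13410*t*e^(9*t^2/2) - 1306*e^(9*t^2/2))*e^(-t)

E[X^5] = D^5[M](0) = -1306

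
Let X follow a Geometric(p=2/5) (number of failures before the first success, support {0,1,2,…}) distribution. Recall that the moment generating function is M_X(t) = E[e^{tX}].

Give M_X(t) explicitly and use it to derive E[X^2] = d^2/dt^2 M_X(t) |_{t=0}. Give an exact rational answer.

M_X(t) = 2/(5*(1 - 3*e^(t)/5))
M^(2)(t) = (-18*e^(2*t) - 30*e^(t))/(27*e^(3*t) - 135*e^(2*t) + 225*e^(t) - 125)

E[X^2] = M^(2)(0) = 6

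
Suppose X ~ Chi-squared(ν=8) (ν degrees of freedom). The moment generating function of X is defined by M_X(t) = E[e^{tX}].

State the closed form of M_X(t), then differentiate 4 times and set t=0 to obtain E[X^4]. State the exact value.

M_X(t) = (1 - 2*t)^(-4)
M^(4)(t) = 13440/(256*t^8 - 1024*t^7 + 1792*t^6 - 1792*t^5 + 1120*t^4 - 448*t^3 + 112*t^2 - 16*t + 1)

E[X^4] = M^(4)(0) = 13440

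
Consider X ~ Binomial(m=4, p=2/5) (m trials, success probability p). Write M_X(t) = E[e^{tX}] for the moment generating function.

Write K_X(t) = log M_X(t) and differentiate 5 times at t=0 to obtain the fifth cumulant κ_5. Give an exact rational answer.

M_X(t) = (2*e^(t)/5 + 3/5)^4
K_X(t) = log M_X(t) = 4*log(2*e^(t)/5 + 3/5)
dK/dt = 8*e^(t)/(2*e^(t) + 3)
d^2K/dt^2 = 24*e^(t)/(4*e^(2*t) + 12*e^(t) + 9)
d^3K/dt^3 = (-48*e^(2*t) + 72*e^(t))/(8*e^(3*t) + 36*e^(2*t) + 54*e^(t) + 27)
d^4K/dt^4 = (96*e^(3*t) - 576*e^(2*t) + 216*e^(t))/(16*e^(4*t) + 96*e^(3*t) + 216*e^(2*t) + 216*e^(t) + 81)
d^5K/dt^5 = (-192*e^(4*t) + 3168*e^(3*t) - 4752*e^(2*t) + 648*e^(t))/(32*e^(5*t) + 240*e^(4*t) + 720*e^(3*t) + 1080*e^(2*t) + 810*e^(t) + 243)

κ_5 = d^5K/dt^5 |_{t=0} = -1128/3125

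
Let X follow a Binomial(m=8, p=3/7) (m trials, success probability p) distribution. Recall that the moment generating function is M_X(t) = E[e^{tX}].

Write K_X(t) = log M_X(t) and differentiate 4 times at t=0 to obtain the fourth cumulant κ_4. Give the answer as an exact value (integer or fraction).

κ_4 = d^4K/dt^4 |_{t=0} = -2208/2401

M_X(t) = (3*e^(t)/7 + 4/7)^8
K_X(t) = log M_X(t) = 8*log(3*e^(t)/7 + 4/7)
dK/dt = 24*e^(t)/(3*e^(t) + 4)
d^2K/dt^2 = 96*e^(t)/(9*e^(2*t) + 24*e^(t) + 16)
d^3K/dt^3 = (-288*e^(2*t) + 384*e^(t))/(27*e^(3*t) + 108*e^(2*t) + 144*e^(t) + 64)
d^4K/dt^4 = (864*e^(3*t) - 4608*e^(2*t) + 1536*e^(t))/(81*e^(4*t) + 432*e^(3*t) + 864*e^(2*t) + 768*e^(t) + 256)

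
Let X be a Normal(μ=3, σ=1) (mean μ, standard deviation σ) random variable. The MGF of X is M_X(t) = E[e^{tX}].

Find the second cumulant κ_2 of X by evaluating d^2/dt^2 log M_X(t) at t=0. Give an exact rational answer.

M_X(t) = e^(t^2/2 + 3*t)
K_X(t) = log M_X(t) = t^2/2 + 3*t
K′(t) = t + 3
K′′(t) = 1

κ_2 = K′′(0) = 1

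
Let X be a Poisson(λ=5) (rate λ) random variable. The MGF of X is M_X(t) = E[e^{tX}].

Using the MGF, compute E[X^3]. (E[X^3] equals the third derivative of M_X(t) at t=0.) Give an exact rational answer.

E[X^3] = d^3M/dt^3 |_{t=0} = 205

M_X(t) = e^(5*e^(t) - 5)
dM/dt = 5*e^(-5)*e^(t)*e^(5*e^(t))
d^2M/dt^2 = (25*e^(2*t)*e^(5*e^(t)) + 5*e^(t)*e^(5*e^(t)))*e^(-5)
d^3M/dt^3 = (125*e^(3*t)*e^(5*e^(t)) + 75*e^(2*t)*e^(5*e^(t)) + 5*e^(t)*e^(5*e^(t)))*e^(-5)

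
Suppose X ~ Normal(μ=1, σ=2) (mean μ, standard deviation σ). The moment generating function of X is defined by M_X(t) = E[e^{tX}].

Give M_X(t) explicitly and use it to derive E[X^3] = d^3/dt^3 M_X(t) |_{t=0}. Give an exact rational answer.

M_X(t) = e^(2*t^2 + t)
M^(3)(t) = 64*t^3*e^(t)*e^(2*t^2) + 48*t^2*e^(t)*e^(2*t^2) + 60*t*e^(t)*e^(2*t^2) + 13*e^(t)*e^(2*t^2)

E[X^3] = M^(3)(0) = 13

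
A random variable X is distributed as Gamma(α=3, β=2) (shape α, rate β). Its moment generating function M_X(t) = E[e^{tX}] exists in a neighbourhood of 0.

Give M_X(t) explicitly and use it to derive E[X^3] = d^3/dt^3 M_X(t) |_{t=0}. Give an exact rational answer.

E[X^3] = M′′′(0) = 15/2

M_X(t) = 8/(2 - t)^3
M′(t) = 24/(t^4 - 8*t^3 + 24*t^2 - 32*t + 16)
M′′(t) = -96/(t^5 - 10*t^4 + 40*t^3 - 80*t^2 + 80*t - 32)
M′′′(t) = 480/(t^6 - 12*t^5 + 60*t^4 - 160*t^3 + 240*t^2 - 192*t + 64)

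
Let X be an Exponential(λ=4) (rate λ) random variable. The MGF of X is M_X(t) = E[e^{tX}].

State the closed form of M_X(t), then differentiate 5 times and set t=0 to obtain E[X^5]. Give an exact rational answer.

E[X^5] = M′′′′′(0) = 15/128

M_X(t) = 4/(4 - t)
M′(t) = 4/(t^2 - 8*t + 16)
M′′(t) = -8/(t^3 - 12*t^2 + 48*t - 64)
M′′′(t) = 24/(t^4 - 16*t^3 + 96*t^2 - 256*t + 256)
M′′′′(t) = -96/(t^5 - 20*t^4 + 160*t^3 - 640*t^2 + 1280*t - 1024)
M′′′′′(t) = 480/(t^6 - 24*t^5 + 240*t^4 - 1280*t^3 + 3840*t^2 - 6144*t + 4096)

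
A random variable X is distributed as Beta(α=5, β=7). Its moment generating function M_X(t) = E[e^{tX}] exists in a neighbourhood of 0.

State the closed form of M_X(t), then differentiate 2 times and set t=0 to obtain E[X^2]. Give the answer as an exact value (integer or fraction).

M_X(t) = ₁F₁(5; 12; t)
M′(t) = 5*₁F₁(6; 13; t)/12
M′′(t) = 5*₁F₁(7; 14; t)/26

E[X^2] = M′′(0) = 5/26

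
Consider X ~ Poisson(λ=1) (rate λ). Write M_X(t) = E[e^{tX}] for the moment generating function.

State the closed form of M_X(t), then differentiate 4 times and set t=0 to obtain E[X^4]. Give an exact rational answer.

E[X^4] = M^(4)(0) = 15

M_X(t) = e^(e^(t) - 1)
M^(4)(t) = (e^(4*t)*e^(e^(t)) + 6*e^(3*t)*e^(e^(t)) + 7*e^(2*t)*e^(e^(t)) + e^(t)*e^(e^(t)))*e^(-1)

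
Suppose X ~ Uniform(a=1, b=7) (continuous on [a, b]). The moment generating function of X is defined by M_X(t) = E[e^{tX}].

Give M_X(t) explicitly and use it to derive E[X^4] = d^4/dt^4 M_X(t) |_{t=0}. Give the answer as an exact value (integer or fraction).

M_X(t) = (e^(7*t) - e^(t))/(6*t)
M^(4)(t) = (2401*t^4*e^(7*t) - t^4*e^(t) - 1372*t^3*e^(7*t) + 4*t^3*e^(t) + 588*t^2*e^(7*t) - 12*t^2*e^(t) - 168*t*e^(7*t) + 24*t*e^(t) + 24*e^(7*t) - 24*e^(t))/(6*t^5)

E[X^4] = M^(4)(0) = 2801/5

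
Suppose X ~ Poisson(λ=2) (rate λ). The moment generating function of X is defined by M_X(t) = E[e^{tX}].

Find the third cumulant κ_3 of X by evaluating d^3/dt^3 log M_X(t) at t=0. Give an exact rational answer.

M_X(t) = e^(2*e^(t) - 2)
K_X(t) = log M_X(t) = 2*e^(t) - 2
dK/dt = 2*e^(t)
d^2K/dt^2 = 2*e^(t)
d^3K/dt^3 = 2*e^(t)

κ_3 = d^3K/dt^3 |_{t=0} = 2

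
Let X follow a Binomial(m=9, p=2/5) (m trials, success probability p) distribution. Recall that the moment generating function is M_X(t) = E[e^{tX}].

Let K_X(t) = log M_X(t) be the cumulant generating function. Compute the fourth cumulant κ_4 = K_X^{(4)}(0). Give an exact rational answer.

M_X(t) = (2*e^(t)/5 + 3/5)^9
K_X(t) = log M_X(t) = 9*log(2*e^(t)/5 + 3/5)
D^4[K](t) = (216*e^(3*t) - 1296*e^(2*t) + 486*e^(t))/(16*e^(4*t) + 96*e^(3*t) + 216*e^(2*t) + 216*e^(t) + 81)

κ_4 = D^4[K](0) = -594/625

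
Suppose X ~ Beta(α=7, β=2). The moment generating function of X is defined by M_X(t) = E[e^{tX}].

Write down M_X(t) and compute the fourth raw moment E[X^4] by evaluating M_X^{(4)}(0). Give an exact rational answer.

M_X(t) = ₁F₁(7; 9; t)
D^4[M](t) = 14*₁F₁(11; 13; t)/33

E[X^4] = D^4[M](0) = 14/33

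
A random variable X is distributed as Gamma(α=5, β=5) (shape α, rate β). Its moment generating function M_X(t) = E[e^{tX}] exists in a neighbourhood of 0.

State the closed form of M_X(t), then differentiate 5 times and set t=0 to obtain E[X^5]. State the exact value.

E[X^5] = M′′′′′(0) = 3024/625

M_X(t) = 3125/(5 - t)^5
M′(t) = 15625/(t^6 - 30*t^5 + 375*t^4 - 2500*t^3 + 9375*t^2 - 18750*t + 15625)
M′′(t) = -93750/(t^7 - 35*t^6 + 525*t^5 - 4375*t^4 + 21875*t^3 - 65625*t^2 + 109375*t - 78125)
M′′′(t) = 656250/(t^8 - 40*t^7 + 700*t^6 - 7000*t^5 + 43750*t^4 - 175000*t^3 + 437500*t^2 - 625000*t + 390625)
M′′′′(t) = -5250000/(t^9 - 45*t^8 + 900*t^7 - 10500*t^6 + 78750*t^5 - 393750*t^4 + 1312500*t^3 - 2812500*t^2 + 3515625*t - 1953125)
M′′′′′(t) = 47250000/(t^10 - 50*t^9 + 1125*t^8 - 15000*t^7 + 131250*t^6 - 787500*t^5 + 3281250*t^4 - 9375000*t^3 + 17578125*t^2 - 19531250*t + 9765625)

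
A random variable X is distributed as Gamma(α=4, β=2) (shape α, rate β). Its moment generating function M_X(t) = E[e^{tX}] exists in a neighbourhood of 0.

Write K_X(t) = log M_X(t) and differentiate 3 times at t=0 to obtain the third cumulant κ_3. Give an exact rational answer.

κ_3 = K′′′(0) = 1

M_X(t) = 16/(2 - t)^4
K_X(t) = log M_X(t) = -4*log(2 - t) + 4*log(2)
K′(t) = -4/(t - 2)
K′′(t) = 4/(t^2 - 4*t + 4)
K′′′(t) = -8/(t^3 - 6*t^2 + 12*t - 8)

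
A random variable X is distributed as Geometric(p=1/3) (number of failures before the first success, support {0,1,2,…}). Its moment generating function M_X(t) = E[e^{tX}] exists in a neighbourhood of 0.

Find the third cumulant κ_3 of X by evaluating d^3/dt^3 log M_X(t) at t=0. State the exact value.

M_X(t) = 1/(3*(1 - 2*e^(t)/3))
K_X(t) = log M_X(t) = -log(1 - 2*e^(t)/3) - log(3)
K′(t) = -2*e^(t)/(2*e^(t) - 3)
K′′(t) = 6*e^(t)/(4*e^(2*t) - 12*e^(t) + 9)
K′′′(t) = (-12*e^(2*t) - 18*e^(t))/(8*e^(3*t) - 36*e^(2*t) + 54*e^(t) - 27)

κ_3 = K′′′(0) = 30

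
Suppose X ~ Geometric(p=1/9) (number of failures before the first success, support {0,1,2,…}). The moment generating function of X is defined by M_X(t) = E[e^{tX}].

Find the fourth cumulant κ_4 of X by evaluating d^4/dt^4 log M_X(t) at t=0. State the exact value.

κ_4 = D^4[K](0) = 31176

M_X(t) = 1/(9*(1 - 8*e^(t)/9))
K_X(t) = log M_X(t) = -log(1 - 8*e^(t)/9) - 2*log(3)
D^4[K](t) = (4608*e^(3*t) + 20736*e^(2*t) + 5832*e^(t))/(4096*e^(4*t) - 18432*e^(3*t) + 31104*e^(2*t) - 23328*e^(t) + 6561)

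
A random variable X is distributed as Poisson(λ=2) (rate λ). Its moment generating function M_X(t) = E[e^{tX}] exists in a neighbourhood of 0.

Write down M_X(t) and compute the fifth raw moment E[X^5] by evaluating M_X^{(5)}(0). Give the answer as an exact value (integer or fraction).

M_X(t) = e^(2*e^(t) - 2)
dM/dt = 2*e^(-2)*e^(t)*e^(2*e^(t))
d^2M/dt^2 = (4*e^(2*t)*e^(2*e^(t)) + 2*e^(t)*e^(2*e^(t)))*e^(-2)
d^3M/dt^3 = (8*e^(3*t)*e^(2*e^(t)) + 12*e^(2*t)*e^(2*e^(t)) + 2*e^(t)*e^(2*e^(t)))*e^(-2)
d^4M/dt^4 = (16*e^(4*t)*e^(2*e^(t)) + 48*e^(3*t)*e^(2*e^(t)) + 28*e^(2*t)*e^(2*e^(t)) + 2*e^(t)*e^(2*e^(t)))*e^(-2)
d^5M/dt^5 = (32*e^(5*t)*e^(2*e^(t)) + 160*e^(4*t)*e^(2*e^(t)) + 200*e^(3*t)*e^(2*e^(t)) + 60*e^(2*t)*e^(2*e^(t)) + 2*e^(t)*e^(2*e^(t)))*e^(-2)

E[X^5] = d^5M/dt^5 |_{t=0} = 454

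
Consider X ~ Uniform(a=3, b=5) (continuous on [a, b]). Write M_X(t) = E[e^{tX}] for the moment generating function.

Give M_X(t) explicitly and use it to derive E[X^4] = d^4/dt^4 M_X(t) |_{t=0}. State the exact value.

E[X^4] = d^4M/dt^4 |_{t=0} = 1441/5

M_X(t) = (e^(5*t) - e^(3*t))/(2*t)
dM/dt = (5*t*e^(5*t) - 3*t*e^(3*t) - e^(5*t) + e^(3*t))/(2*t^2)
d^2M/dt^2 = (25*t^2*e^(5*t) - 9*t^2*e^(3*t) - 10*t*e^(5*t) + 6*t*e^(3*t) + 2*e^(5*t) - 2*e^(3*t))/(2*t^3)
d^3M/dt^3 = (125*t^3*e^(5*t) - 27*t^3*e^(3*t) - 75*t^2*e^(5*t) + 27*t^2*e^(3*t) + 30*t*e^(5*t) - 18*t*e^(3*t) - 6*e^(5*t) + 6*e^(3*t))/(2*t^4)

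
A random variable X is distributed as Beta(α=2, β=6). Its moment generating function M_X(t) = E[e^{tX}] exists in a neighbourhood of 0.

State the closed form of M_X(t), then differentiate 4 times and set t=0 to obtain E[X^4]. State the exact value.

M_X(t) = ₁F₁(2; 8; t)
M^(4)(t) = ₁F₁(6; 12; t)/66

E[X^4] = M^(4)(0) = 1/66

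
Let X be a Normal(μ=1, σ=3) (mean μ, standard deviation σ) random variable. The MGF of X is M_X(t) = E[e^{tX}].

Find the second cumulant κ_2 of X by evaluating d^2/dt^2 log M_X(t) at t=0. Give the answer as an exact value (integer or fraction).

κ_2 = K^(2)(0) = 9

M_X(t) = e^(9*t^2/2 + t)
K_X(t) = log M_X(t) = 9*t^2/2 + t
K^(2)(t) = 9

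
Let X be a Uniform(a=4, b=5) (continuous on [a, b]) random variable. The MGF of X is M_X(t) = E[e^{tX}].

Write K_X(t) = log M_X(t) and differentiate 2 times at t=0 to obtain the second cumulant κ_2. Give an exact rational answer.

κ_2 = D^2[K](0) = 1/12

M_X(t) = (e^(5*t) - e^(4*t))/t
K_X(t) = log M_X(t) = -log(t) + log(e^(5*t) - e^(4*t))
D^2[K](t) = (-t^2*e^(t) + e^(2*t) - 2*e^(t) + 1)/(t^2*e^(2*t) - 2*t^2*e^(t) + t^2)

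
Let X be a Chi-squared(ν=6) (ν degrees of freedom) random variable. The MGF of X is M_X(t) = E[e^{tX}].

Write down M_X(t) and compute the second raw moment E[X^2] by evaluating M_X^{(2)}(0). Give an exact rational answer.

E[X^2] = M′′(0) = 48

M_X(t) = (1 - 2*t)^(-3)
M′(t) = 6/(16*t^4 - 32*t^3 + 24*t^2 - 8*t + 1)
M′′(t) = -48/(32*t^5 - 80*t^4 + 80*t^3 - 40*t^2 + 10*t - 1)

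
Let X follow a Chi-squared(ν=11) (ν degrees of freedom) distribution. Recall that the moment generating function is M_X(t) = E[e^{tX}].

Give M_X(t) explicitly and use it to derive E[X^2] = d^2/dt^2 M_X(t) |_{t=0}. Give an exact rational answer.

E[X^2] = M′′(0) = 143

M_X(t) = (1 - 2*t)^(-11/2)
M′(t) = 11/(64*t^6*√(1 - 2*t) - 192*t^5*√(1 - 2*t) + 240*t^4*√(1 - 2*t) - 160*t^3*√(1 - 2*t) + 60*t^2*√(1 - 2*t) - 12*t*√(1 - 2*t) + √(1 - 2*t))
M′′(t) = -143/(128*t^7*√(1 - 2*t) - 448*t^6*√(1 - 2*t) + 672*t^5*√(1 - 2*t) - 560*t^4*√(1 - 2*t) + 280*t^3*√(1 - 2*t) - 84*t^2*√(1 - 2*t) + 14*t*√(1 - 2*t) - √(1 - 2*t))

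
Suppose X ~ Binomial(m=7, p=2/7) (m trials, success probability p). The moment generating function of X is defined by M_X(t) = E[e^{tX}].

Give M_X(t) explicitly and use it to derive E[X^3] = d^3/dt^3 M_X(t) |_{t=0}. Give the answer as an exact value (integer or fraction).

M_X(t) = (2*e^(t)/7 + 5/7)^7
dM/dt = 128*e^(7*t)/117649 + 1920*e^(6*t)/117649 + 12000*e^(5*t)/117649 + 40000*e^(4*t)/117649 + 75000*e^(3*t)/117649 + 75000*e^(2*t)/117649 + 31250*e^(t)/117649
d^2M/dt^2 = 128*e^(7*t)/16807 + 11520*e^(6*t)/117649 + 60000*e^(5*t)/117649 + 160000*e^(4*t)/117649 + 225000*e^(3*t)/117649 + 150000*e^(2*t)/117649 + 31250*e^(t)/117649
d^3M/dt^3 = 128*e^(7*t)/2401 + 69120*e^(6*t)/117649 + 300000*e^(5*t)/117649 + 640000*e^(4*t)/117649 + 675000*e^(3*t)/117649 + 300000*e^(2*t)/117649 + 31250*e^(t)/117649

E[X^3] = d^3M/dt^3 |_{t=0} = 842/49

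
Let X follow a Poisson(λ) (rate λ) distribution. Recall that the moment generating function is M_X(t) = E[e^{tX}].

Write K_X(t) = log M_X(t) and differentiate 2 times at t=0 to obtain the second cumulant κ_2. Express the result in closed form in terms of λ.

M_X(t) = e^(λ*(e^(t) - 1))
K_X(t) = log M_X(t) = λ*(e^(t) - 1)
D^2[K](t) = λ*e^(t)

κ_2 = D^2[K](0) = λ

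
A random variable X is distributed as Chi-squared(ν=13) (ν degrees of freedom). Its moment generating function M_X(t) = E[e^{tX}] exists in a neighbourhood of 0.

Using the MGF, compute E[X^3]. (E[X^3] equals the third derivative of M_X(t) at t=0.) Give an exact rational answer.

M_X(t) = (1 - 2*t)^(-13/2)

E[X^3] = D^3[M](0) = 3315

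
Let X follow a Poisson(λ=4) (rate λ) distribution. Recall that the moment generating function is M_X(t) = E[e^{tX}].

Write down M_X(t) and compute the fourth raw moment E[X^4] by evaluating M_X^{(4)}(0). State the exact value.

E[X^4] = d^4M/dt^4 |_{t=0} = 756

M_X(t) = e^(4*e^(t) - 4)
dM/dt = 4*e^(-4)*e^(t)*e^(4*e^(t))
d^2M/dt^2 = (16*e^(2*t)*e^(4*e^(t)) + 4*e^(t)*e^(4*e^(t)))*e^(-4)
d^3M/dt^3 = (64*e^(3*t)*e^(4*e^(t)) + 48*e^(2*t)*e^(4*e^(t)) + 4*e^(t)*e^(4*e^(t)))*e^(-4)
d^4M/dt^4 = (256*e^(4*t)*e^(4*e^(t)) + 384*e^(3*t)*e^(4*e^(t)) + 112*e^(2*t)*e^(4*e^(t)) + 4*e^(t)*e^(4*e^(t)))*e^(-4)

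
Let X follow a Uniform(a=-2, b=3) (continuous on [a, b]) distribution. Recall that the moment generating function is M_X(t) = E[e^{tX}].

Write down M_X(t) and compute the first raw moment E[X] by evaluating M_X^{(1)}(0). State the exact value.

M_X(t) = (e^(3*t) - e^(-2*t))/(5*t)
M^(1)(t) = (3*t*e^(5*t) + 2*t - e^(5*t) + 1)*e^(-2*t)/(5*t^2)

E[X] = M^(1)(0) = 1/2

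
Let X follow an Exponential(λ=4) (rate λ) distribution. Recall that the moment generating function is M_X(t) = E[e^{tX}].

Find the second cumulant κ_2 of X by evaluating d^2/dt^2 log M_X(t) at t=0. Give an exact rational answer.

κ_2 = K′′(0) = 1/16

M_X(t) = 4/(4 - t)
K_X(t) = log M_X(t) = -log(4 - t) + 2*log(2)
K′(t) = -1/(t - 4)
K′′(t) = 1/(t^2 - 8*t + 16)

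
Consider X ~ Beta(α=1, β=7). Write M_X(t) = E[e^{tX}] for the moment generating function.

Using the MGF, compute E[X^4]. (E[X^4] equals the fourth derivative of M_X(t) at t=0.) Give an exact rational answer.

E[X^4] = d^4M/dt^4 |_{t=0} = 1/330

M_X(t) = ₁F₁(1; 8; t)
dM/dt = ₁F₁(2; 9; t)/8
d^2M/dt^2 = ₁F₁(3; 10; t)/36
d^3M/dt^3 = ₁F₁(4; 11; t)/120
d^4M/dt^4 = ₁F₁(5; 12; t)/330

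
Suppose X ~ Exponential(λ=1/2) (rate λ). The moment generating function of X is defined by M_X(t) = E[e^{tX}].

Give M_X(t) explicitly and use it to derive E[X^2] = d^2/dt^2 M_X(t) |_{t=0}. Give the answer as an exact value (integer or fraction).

E[X^2] = D^2[M](0) = 8

M_X(t) = 1/(2*(1/2 - t))
D^2[M](t) = -8/(8*t^3 - 12*t^2 + 6*t - 1)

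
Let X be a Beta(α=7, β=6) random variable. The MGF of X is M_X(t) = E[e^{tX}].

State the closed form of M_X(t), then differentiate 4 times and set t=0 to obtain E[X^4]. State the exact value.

M_X(t) = ₁F₁(7; 13; t)
D^4[M](t) = 3*₁F₁(11; 17; t)/26

E[X^4] = D^4[M](0) = 3/26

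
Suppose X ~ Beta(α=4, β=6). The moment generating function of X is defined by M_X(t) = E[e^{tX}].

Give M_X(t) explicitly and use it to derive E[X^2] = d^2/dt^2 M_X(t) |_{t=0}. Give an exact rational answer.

E[X^2] = d^2M/dt^2 |_{t=0} = 2/11

M_X(t) = ₁F₁(4; 10; t)
dM/dt = 2*₁F₁(5; 11; t)/5
d^2M/dt^2 = 2*₁F₁(6; 12; t)/11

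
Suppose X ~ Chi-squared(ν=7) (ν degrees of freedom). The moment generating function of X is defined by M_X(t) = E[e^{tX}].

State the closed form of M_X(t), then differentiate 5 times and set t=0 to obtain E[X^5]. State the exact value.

E[X^5] = M^(5)(0) = 135135

M_X(t) = (1 - 2*t)^(-7/2)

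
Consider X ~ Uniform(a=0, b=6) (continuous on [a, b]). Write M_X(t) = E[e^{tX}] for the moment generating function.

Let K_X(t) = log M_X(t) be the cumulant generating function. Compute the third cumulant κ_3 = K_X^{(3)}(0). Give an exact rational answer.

κ_3 = K′′′(0) = 0

M_X(t) = (e^(6*t) - 1)/(6*t)
K_X(t) = log M_X(t) = -log(t) + log(e^(6*t) - 1) - log(6)
K′(t) = (6*t*e^(6*t) - e^(6*t) + 1)/(t*e^(6*t) - t)
K′′(t) = (-36*t^2*e^(6*t) + e^(12*t) - 2*e^(6*t) + 1)/(t^2*e^(12*t) - 2*t^2*e^(6*t) + t^2)
K′′′(t) = (216*t^3*e^(12*t) + 216*t^3*e^(6*t) - 2*e^(18*t) + 6*e^(12*t) - 6*e^(6*t) + 2)/(t^3*e^(18*t) - 3*t^3*e^(12*t) + 3*t^3*e^(6*t) - t^3)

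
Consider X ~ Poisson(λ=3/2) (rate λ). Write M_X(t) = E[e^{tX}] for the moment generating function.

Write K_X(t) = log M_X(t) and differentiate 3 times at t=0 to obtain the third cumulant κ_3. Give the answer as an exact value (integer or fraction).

M_X(t) = e^(3*e^(t)/2 - 3/2)
K_X(t) = log M_X(t) = 3*e^(t)/2 - 3/2
dK/dt = 3*e^(t)/2
d^2K/dt^2 = 3*e^(t)/2
d^3K/dt^3 = 3*e^(t)/2

κ_3 = d^3K/dt^3 |_{t=0} = 3/2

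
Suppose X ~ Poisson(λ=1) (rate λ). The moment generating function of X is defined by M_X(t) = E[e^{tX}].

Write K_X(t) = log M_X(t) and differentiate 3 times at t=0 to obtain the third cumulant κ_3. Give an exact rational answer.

κ_3 = d^3K/dt^3 |_{t=0} = 1

M_X(t) = e^(e^(t) - 1)
K_X(t) = log M_X(t) = e^(t) - 1
dK/dt = e^(t)
d^2K/dt^2 = e^(t)
d^3K/dt^3 = e^(t)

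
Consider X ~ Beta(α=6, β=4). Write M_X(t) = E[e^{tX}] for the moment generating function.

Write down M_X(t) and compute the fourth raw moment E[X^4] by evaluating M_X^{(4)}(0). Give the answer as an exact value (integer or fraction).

E[X^4] = M′′′′(0) = 126/715

M_X(t) = ₁F₁(6; 10; t)
M′(t) = 3*₁F₁(7; 11; t)/5
M′′(t) = 21*₁F₁(8; 12; t)/55
M′′′(t) = 14*₁F₁(9; 13; t)/55
M′′′′(t) = 126*₁F₁(10; 14; t)/715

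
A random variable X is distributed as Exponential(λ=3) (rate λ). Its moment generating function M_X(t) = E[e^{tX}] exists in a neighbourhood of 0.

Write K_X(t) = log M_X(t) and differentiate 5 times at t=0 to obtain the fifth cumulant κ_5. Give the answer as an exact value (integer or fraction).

M_X(t) = 3/(3 - t)
K_X(t) = log M_X(t) = -log(3 - t) + log(3)
K^(5)(t) = -24/(t^5 - 15*t^4 + 90*t^3 - 270*t^2 + 405*t - 243)

κ_5 = K^(5)(0) = 8/81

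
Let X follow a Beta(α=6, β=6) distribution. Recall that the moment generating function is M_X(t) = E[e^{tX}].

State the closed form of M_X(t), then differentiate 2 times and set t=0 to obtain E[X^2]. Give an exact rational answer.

M_X(t) = ₁F₁(6; 12; t)
D^2[M](t) = 7*₁F₁(8; 14; t)/26

E[X^2] = D^2[M](0) = 7/26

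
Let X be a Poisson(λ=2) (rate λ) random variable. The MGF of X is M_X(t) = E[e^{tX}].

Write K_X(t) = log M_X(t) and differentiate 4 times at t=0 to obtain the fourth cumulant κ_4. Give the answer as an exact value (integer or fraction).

κ_4 = K^(4)(0) = 2

M_X(t) = e^(2*e^(t) - 2)
K_X(t) = log M_X(t) = 2*e^(t) - 2
K^(4)(t) = 2*e^(t)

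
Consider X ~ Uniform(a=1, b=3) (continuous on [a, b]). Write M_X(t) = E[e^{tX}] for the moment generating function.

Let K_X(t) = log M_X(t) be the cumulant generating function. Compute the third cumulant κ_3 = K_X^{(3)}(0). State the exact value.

M_X(t) = (e^(3*t) - e^(t))/(2*t)
K_X(t) = log M_X(t) = -log(t) + log(e^(3*t) - e^(t)) - log(2)
dK/dt = (3*t*e^(2*t) - t - e^(2*t) + 1)/(t*e^(2*t) - t)
d^2K/dt^2 = (-4*t^2*e^(2*t) + e^(4*t) - 2*e^(2*t) + 1)/(t^2*e^(4*t) - 2*t^2*e^(2*t) + t^2)
d^3K/dt^3 = (8*t^3*e^(4*t) + 8*t^3*e^(2*t) - 2*e^(6*t) + 6*e^(4*t) - 6*e^(2*t) + 2)/(t^3*e^(6*t) - 3*t^3*e^(4*t) + 3*t^3*e^(2*t) - t^3)

κ_3 = d^3K/dt^3 |_{t=0} = 0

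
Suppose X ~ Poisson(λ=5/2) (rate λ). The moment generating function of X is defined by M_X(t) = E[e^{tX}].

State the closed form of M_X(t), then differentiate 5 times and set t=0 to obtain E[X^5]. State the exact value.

M_X(t) = e^(5*e^(t)/2 - 5/2)
D^5[M](t) = (3125*e^(5*t)*e^(5*e^(t)/2) + 12500*e^(4*t)*e^(5*e^(t)/2) + 12500*e^(3*t)*e^(5*e^(t)/2) + 3000*e^(2*t)*e^(5*e^(t)/2) + 80*e^(t)*e^(5*e^(t)/2))*e^(-5/2)/32

E[X^5] = D^5[M](0) = 31205/32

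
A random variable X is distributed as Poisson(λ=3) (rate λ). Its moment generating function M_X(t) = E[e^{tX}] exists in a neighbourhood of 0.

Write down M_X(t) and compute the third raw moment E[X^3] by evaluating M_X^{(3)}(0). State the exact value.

E[X^3] = M′′′(0) = 57

M_X(t) = e^(3*e^(t) - 3)
M′(t) = 3*e^(-3)*e^(t)*e^(3*e^(t))
M′′(t) = (9*e^(2*t)*e^(3*e^(t)) + 3*e^(t)*e^(3*e^(t)))*e^(-3)
M′′′(t) = (27*e^(3*t)*e^(3*e^(t)) + 27*e^(2*t)*e^(3*e^(t)) + 3*e^(t)*e^(3*e^(t)))*e^(-3)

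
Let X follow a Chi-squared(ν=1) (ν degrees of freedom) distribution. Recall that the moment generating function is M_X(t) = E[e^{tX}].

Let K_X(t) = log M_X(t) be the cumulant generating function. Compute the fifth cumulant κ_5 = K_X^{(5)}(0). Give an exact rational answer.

M_X(t) = 1/√(1 - 2*t)
K_X(t) = log M_X(t) = -log(1 - 2*t)/2
K′(t) = -1/(2*t - 1)
K′′(t) = 2/(4*t^2 - 4*t + 1)
K′′′(t) = -8/(8*t^3 - 12*t^2 + 6*t - 1)
K′′′′(t) = 48/(16*t^4 - 32*t^3 + 24*t^2 - 8*t + 1)
K′′′′′(t) = -384/(32*t^5 - 80*t^4 + 80*t^3 - 40*t^2 + 10*t - 1)

κ_5 = K′′′′′(0) = 384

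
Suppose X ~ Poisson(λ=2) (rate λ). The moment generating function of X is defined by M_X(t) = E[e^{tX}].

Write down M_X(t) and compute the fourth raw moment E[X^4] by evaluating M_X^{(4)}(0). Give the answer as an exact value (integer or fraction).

E[X^4] = D^4[M](0) = 94

M_X(t) = e^(2*e^(t) - 2)
D^4[M](t) = (16*e^(4*t)*e^(2*e^(t)) + 48*e^(3*t)*e^(2*e^(t)) + 28*e^(2*t)*e^(2*e^(t)) + 2*e^(t)*e^(2*e^(t)))*e^(-2)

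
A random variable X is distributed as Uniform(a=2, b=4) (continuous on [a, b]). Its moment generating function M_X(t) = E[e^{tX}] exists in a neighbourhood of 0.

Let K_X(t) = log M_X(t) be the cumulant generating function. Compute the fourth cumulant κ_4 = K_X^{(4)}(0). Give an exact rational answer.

κ_4 = d^4K/dt^4 |_{t=0} = -2/15

M_X(t) = (e^(4*t) - e^(2*t))/(2*t)
K_X(t) = log M_X(t) = -log(t) + log(e^(4*t) - e^(2*t)) - log(2)
dK/dt = (4*t*e^(2*t) - 2*t - e^(2*t) + 1)/(t*e^(2*t) - t)
d^2K/dt^2 = (-4*t^2*e^(2*t) + e^(4*t) - 2*e^(2*t) + 1)/(t^2*e^(4*t) - 2*t^2*e^(2*t) + t^2)
d^3K/dt^3 = (8*t^3*e^(4*t) + 8*t^3*e^(2*t) - 2*e^(6*t) + 6*e^(4*t) - 6*e^(2*t) + 2)/(t^3*e^(6*t) - 3*t^3*e^(4*t) + 3*t^3*e^(2*t) - t^3)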